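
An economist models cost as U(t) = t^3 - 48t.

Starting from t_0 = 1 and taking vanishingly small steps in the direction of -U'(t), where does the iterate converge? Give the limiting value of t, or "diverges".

4

U'(t) = 3(t - 4)(t + 4), so U'(1) = -45.
Gradient descent moves in the -U' direction, i.e. t is increasing.
The nearest critical point in that direction is t = 4, where U'' = 24 > 0 (a local minimum). The iterate converges there.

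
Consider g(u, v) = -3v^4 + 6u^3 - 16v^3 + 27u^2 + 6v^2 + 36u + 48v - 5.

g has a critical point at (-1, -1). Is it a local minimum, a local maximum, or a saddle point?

local minimum

The mixed partial ∂²g/∂u∂v is 0, so the Hessian at any point is diag(g_uu, g_vv) = diag(18(2u + 3), 12(-3v^2 - 8v + 1)).
At (-1, -1): H = diag(18, 72).
Both eigenvalues are positive, so H is positive definite: a local minimum.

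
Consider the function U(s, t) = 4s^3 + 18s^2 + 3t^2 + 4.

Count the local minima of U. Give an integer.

U separates as a function of s plus a function of t, so ∇U=0 decouples.
∂U/∂s = 12s(s + 3) = 0 at s ∈ {-3, 0}; ∂U/∂t = 6t = 0 at t ∈ {0}.
The Hessian is diagonal: diag(U_ss, U_tt). Second derivatives: U_ss(-3)=-36, U_ss(0)=36; U_tt(0)=6.
Local minima occur where both diagonal entries positive: (0, 0). Count: 1.

1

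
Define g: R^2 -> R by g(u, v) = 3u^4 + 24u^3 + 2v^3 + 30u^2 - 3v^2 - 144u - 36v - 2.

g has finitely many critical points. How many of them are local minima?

g separates as a function of u plus a function of v, so ∇g=0 decouples.
∂g/∂u = 12(u - 1)(u + 3)(u + 4) = 0 at u ∈ {-4, -3, 1}; ∂g/∂v = 6(v - 3)(v + 2) = 0 at v ∈ {-2, 3}.
The Hessian is diagonal: diag(g_uu, g_vv). Second derivatives: g_uu(-4)=60, g_uu(-3)=-48, g_uu(1)=240; g_vv(-2)=-30, g_vv(3)=30.
Local minima occur where both diagonal entries positive: (-4, 3), (1, 3). Count: 2.

2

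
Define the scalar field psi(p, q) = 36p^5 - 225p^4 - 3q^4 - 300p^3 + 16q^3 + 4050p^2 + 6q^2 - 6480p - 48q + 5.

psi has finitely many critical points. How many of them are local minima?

2

psi separates as a function of p plus a function of q, so ∇psi=0 decouples.
∂psi/∂p = 180(p - 4)(p - 3)(p - 1)(p + 3) = 0 at p ∈ {-3, 1, 3, 4}; ∂psi/∂q = -12(q - 4)(q - 1)(q + 1) = 0 at q ∈ {-1, 1, 4}.
The Hessian is diagonal: diag(psi_pp, psi_qq). Second derivatives: psi_pp(-3)=-30240, psi_pp(1)=4320, psi_pp(3)=-2160, psi_pp(4)=3780; psi_qq(-1)=-120, psi_qq(1)=72, psi_qq(4)=-180.
Local minima occur where both diagonal entries positive: (1, 1), (4, 1). Count: 2.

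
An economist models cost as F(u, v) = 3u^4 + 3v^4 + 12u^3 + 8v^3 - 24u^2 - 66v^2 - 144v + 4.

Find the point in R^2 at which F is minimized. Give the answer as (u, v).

F(u,v) separates as P(u) + Q(v) + 4, so its minimum is min P + min Q + 4.
P'(u) = 12u(u - 1)(u + 4) vanishes at u ∈ {-4, 0, 1}; Q'(v) = 12(v - 3)(v + 1)(v + 4) vanishes at v ∈ {-4, -1, 3}.
Local minima of P (where P''>0): P(-4)=-384, P(1)=-9. Local minima of Q: Q(-4)=-224, Q(3)=-567.
So the global minimum of F is P(-4) + Q(3) + 4 = -384 − 567 + 4 = -947, attained at (-4, 3).

(-4, 3)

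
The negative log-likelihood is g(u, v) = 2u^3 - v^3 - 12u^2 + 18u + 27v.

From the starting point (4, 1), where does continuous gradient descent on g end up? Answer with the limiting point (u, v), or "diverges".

g is separable, so gradient descent decouples: u follows -∂g/∂u, v follows -∂g/∂v.
∂g/∂u = 6(u - 3)(u - 1); at u=4 this is 18, so u decreases.
∂g/∂v = -3(v - 3)(v + 3); at v=1 this is 24, so v decreases.
u converges to its nearest critical value 3 (a local min of the u-part); v converges to -3. The iterate converges to (3, -3).

(3, -3)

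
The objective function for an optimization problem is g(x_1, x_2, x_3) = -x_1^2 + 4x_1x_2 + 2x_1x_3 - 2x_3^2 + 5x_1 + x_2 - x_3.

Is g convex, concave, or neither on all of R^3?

g is quadratic, so its Hessian is the constant matrix H = [[-2, 4, 2], [4, 0, 0], [2, 0, -4]].
Leading principal minors: -2, -16, 64.
Neither pattern holds ⇒ H is indefinite ⇒ neither convex nor concave.

neither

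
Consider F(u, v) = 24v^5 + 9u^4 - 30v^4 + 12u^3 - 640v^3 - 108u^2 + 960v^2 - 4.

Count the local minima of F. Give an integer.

4

F separates as a function of u plus a function of v, so ∇F=0 decouples.
∂F/∂u = 36u(u - 2)(u + 3) = 0 at u ∈ {-3, 0, 2}; ∂F/∂v = 120v(v - 4)(v - 1)(v + 4) = 0 at v ∈ {-4, 0, 1, 4}.
The Hessian is diagonal: diag(F_uu, F_vv). Second derivatives: F_uu(-3)=540, F_uu(0)=-216, F_uu(2)=360; F_vv(-4)=-19200, F_vv(0)=1920, F_vv(1)=-1800, F_vv(4)=11520.
Local minima occur where both diagonal entries positive: (-3, 0), (-3, 4), (2, 0), (2, 4). Count: 4.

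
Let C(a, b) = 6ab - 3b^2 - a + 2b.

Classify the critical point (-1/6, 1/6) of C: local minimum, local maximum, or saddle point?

saddle point

The Hessian of C is constant: H = [[0, 6], [6, -6]].
det(H) = 0·(-6) − 6² = -36.
Since det(H) < 0, H is indefinite and the critical point is a saddle point.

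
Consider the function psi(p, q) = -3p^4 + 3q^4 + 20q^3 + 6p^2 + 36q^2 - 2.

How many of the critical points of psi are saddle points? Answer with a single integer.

5

psi separates as a function of p plus a function of q, so ∇psi=0 decouples.
∂psi/∂p = -12p(p - 1)(p + 1) = 0 at p ∈ {-1, 0, 1}; ∂psi/∂q = 12q(q + 2)(q + 3) = 0 at q ∈ {-3, -2, 0}.
The Hessian is diagonal: diag(psi_pp, psi_qq). Second derivatives: psi_pp(-1)=-24, psi_pp(0)=12, psi_pp(1)=-24; psi_qq(-3)=36, psi_qq(-2)=-24, psi_qq(0)=72.
Saddle points occur where the two diagonal entries have opposite signs: (-1, -3), (-1, 0), (0, -2), (1, -3), (1, 0). Count: 5.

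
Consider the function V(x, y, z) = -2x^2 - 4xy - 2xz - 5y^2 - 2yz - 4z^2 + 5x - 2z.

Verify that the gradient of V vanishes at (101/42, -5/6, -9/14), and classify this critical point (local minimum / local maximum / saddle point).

∇V = (-4x - 4y - 2z + 5, -4x - 10y - 2z, -2x - 2y - 8z - 2); substituting (101/42, -5/6, -9/14) gives ∇V = (0, 0, 0), so (101/42, -5/6, -9/14) is indeed a critical point.
The Hessian is constant: H = [[-4, -4, -2], [-4, -10, -2], [-2, -2, -8]].
Leading principal minors: Δ₁ = -4, Δ₂ = 24, Δ₃ = -168.
The minors alternate sign starting negative (−, +, −), so H is negative definite: a local maximum.

local maximum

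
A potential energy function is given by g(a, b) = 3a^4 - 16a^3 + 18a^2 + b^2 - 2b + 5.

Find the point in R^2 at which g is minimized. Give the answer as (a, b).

(3, 1)

g(a,b) separates as P(a) + Q(b) + 5, so its minimum is min P + min Q + 5.
P'(a) = 12a(a - 3)(a - 1) vanishes at a ∈ {0, 1, 3}; Q'(b) = 2b - 2 vanishes at b ∈ {1}.
Local minima of P (where P''>0): P(0)=0, P(3)=-27. Local minima of Q: Q(1)=-1.
So the global minimum of g is P(3) + Q(1) + 5 = -27 − 1 + 5 = -23, attained at (3, 1).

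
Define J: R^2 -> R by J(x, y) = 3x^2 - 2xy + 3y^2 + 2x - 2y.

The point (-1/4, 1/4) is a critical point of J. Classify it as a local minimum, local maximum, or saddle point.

The Hessian of J is constant: H = [[6, -2], [-2, 6]].
det(H) = 6·6 − (-2)² = 32.
det(H) > 0 and tr(H) = 12 > 0, so H is positive definite and the point is a local minimum.

local minimum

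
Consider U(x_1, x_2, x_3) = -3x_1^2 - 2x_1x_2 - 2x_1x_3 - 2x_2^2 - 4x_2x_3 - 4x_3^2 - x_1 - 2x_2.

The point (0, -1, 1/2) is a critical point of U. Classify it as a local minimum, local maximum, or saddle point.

The Hessian is constant: H = [[-6, -2, -2], [-2, -4, -4], [-2, -4, -8]].
Leading principal minors: Δ₁ = -6, Δ₂ = 20, Δ₃ = -80.
The minors alternate sign starting negative (−, +, −), so H is negative definite: a local maximum.

local maximum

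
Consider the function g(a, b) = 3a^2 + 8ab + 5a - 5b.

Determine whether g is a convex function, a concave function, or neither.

neither

g is quadratic, so its Hessian is the constant matrix H = [[6, 8], [8, 0]].
det(H) = -64, tr(H) = 6.
det(H) < 0, so H is indefinite: neither convex nor concave.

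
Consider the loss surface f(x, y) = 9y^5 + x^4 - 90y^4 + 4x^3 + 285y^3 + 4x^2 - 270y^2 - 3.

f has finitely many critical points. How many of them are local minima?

f separates as a function of x plus a function of y, so ∇f=0 decouples.
∂f/∂x = 4x(x + 1)(x + 2) = 0 at x ∈ {-2, -1, 0}; ∂f/∂y = 45y(y - 4)(y - 3)(y - 1) = 0 at y ∈ {0, 1, 3, 4}.
The Hessian is diagonal: diag(f_xx, f_yy). Second derivatives: f_xx(-2)=8, f_xx(-1)=-4, f_xx(0)=8; f_yy(0)=-540, f_yy(1)=270, f_yy(3)=-270, f_yy(4)=540.
Local minima occur where both diagonal entries positive: (-2, 1), (-2, 4), (0, 1), (0, 4). Count: 4.

4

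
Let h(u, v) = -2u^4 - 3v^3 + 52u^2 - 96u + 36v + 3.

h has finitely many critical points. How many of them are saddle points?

h separates as a function of u plus a function of v, so ∇h=0 decouples.
∂h/∂u = -8(u - 3)(u - 1)(u + 4) = 0 at u ∈ {-4, 1, 3}; ∂h/∂v = -9(v - 2)(v + 2) = 0 at v ∈ {-2, 2}.
The Hessian is diagonal: diag(h_uu, h_vv). Second derivatives: h_uu(-4)=-280, h_uu(1)=80, h_uu(3)=-112; h_vv(-2)=36, h_vv(2)=-36.
Saddle points occur where the two diagonal entries have opposite signs: (-4, -2), (1, 2), (3, -2). Count: 3.

3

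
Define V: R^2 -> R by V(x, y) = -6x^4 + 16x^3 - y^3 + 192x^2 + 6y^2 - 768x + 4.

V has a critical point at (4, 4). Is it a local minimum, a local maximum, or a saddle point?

The mixed partial ∂²V/∂x∂y is 0, so the Hessian at any point is diag(V_xx, V_yy) = diag(24(-3x^2 + 4x + 16), 6(-y + 2)).
At (4, 4): H = diag(-384, -12).
Both eigenvalues are negative, so H is negative definite: a local maximum.

local maximum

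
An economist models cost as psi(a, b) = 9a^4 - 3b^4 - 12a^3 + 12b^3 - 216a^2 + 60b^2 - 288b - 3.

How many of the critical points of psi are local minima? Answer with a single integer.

psi separates as a function of a plus a function of b, so ∇psi=0 decouples.
∂psi/∂a = 36a(a - 4)(a + 3) = 0 at a ∈ {-3, 0, 4}; ∂psi/∂b = -12(b - 4)(b - 2)(b + 3) = 0 at b ∈ {-3, 2, 4}.
The Hessian is diagonal: diag(psi_aa, psi_bb). Second derivatives: psi_aa(-3)=756, psi_aa(0)=-432, psi_aa(4)=1008; psi_bb(-3)=-420, psi_bb(2)=120, psi_bb(4)=-168.
Local minima occur where both diagonal entries positive: (-3, 2), (4, 2). Count: 2.

2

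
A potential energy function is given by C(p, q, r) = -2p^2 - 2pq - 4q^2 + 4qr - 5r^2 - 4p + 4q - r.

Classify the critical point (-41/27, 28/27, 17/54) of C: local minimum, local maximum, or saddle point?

local maximum

The Hessian is constant: H = [[-4, -2, 0], [-2, -8, 4], [0, 4, -10]].
Leading principal minors: Δ₁ = -4, Δ₂ = 28, Δ₃ = -216.
The minors alternate sign starting negative (−, +, −), so H is negative definite: a local maximum.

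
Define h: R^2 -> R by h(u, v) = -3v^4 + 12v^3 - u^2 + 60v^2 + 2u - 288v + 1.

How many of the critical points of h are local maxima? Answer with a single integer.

h separates as a function of u plus a function of v, so ∇h=0 decouples.
∂h/∂u = -2(u - 1) = 0 at u ∈ {1}; ∂h/∂v = -12(v - 4)(v - 2)(v + 3) = 0 at v ∈ {-3, 2, 4}.
The Hessian is diagonal: diag(h_uu, h_vv). Second derivatives: h_uu(1)=-2; h_vv(-3)=-420, h_vv(2)=120, h_vv(4)=-168.
Local maxima occur where both diagonal entries negative: (1, -3), (1, 4). Count: 2.

2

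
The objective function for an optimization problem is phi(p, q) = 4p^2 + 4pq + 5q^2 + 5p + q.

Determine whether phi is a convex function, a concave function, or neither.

convex

phi is quadratic, so its Hessian is the constant matrix H = [[8, 4], [4, 10]].
det(H) = 64, tr(H) = 18.
det(H) > 0 and tr(H) > 0, so H is positive definite everywhere: convex.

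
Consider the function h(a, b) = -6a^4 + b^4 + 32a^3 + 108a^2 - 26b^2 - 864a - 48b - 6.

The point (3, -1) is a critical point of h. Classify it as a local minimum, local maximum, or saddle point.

saddle point

The mixed partial ∂²h/∂a∂b is 0, so the Hessian at any point is diag(h_aa, h_bb) = diag(24(-3a^2 + 8a + 9), 4(3b^2 - 13)).
At (3, -1): H = diag(144, -40).
The eigenvalues have opposite signs, so H is indefinite: a saddle point.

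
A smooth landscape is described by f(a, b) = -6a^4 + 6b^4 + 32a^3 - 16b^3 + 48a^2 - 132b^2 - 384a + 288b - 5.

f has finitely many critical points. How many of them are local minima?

f separates as a function of a plus a function of b, so ∇f=0 decouples.
∂f/∂a = -24(a - 4)(a - 2)(a + 2) = 0 at a ∈ {-2, 2, 4}; ∂f/∂b = 24(b - 4)(b - 1)(b + 3) = 0 at b ∈ {-3, 1, 4}.
The Hessian is diagonal: diag(f_aa, f_bb). Second derivatives: f_aa(-2)=-576, f_aa(2)=192, f_aa(4)=-288; f_bb(-3)=672, f_bb(1)=-288, f_bb(4)=504.
Local minima occur where both diagonal entries positive: (2, -3), (2, 4). Count: 2.

2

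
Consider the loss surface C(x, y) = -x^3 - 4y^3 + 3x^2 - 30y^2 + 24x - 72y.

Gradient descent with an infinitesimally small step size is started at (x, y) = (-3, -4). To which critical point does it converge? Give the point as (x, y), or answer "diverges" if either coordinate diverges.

C is separable, so gradient descent decouples: x follows -∂C/∂x, y follows -∂C/∂y.
∂C/∂x = -3(x - 4)(x + 2); at x=-3 this is -21, so x increases.
∂C/∂y = -12(y + 2)(y + 3); at y=-4 this is -24, so y increases.
x converges to its nearest critical value -2 (a local min of the x-part); y converges to -3. The iterate converges to (-2, -3).

(-2, -3)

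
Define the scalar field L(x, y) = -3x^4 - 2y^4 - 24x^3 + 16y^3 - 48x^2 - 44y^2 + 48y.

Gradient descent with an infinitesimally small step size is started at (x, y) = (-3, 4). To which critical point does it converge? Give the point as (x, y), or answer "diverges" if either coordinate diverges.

L is separable, so gradient descent decouples: x follows -∂L/∂x, y follows -∂L/∂y.
∂L/∂x = -12x(x + 2)(x + 4); at x=-3 this is -36, so x increases.
∂L/∂y = -8(y - 3)(y - 2)(y - 1); at y=4 this is -48, so y increases.
The y-coordinate has no critical point in that direction and runs off to infinity.

diverges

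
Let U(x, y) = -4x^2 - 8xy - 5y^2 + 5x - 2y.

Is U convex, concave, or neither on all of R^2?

U is quadratic, so its Hessian is the constant matrix H = [[-8, -8], [-8, -10]].
det(H) = 16, tr(H) = -18.
det(H) > 0 and tr(H) < 0, so H is negative definite everywhere: concave.

concave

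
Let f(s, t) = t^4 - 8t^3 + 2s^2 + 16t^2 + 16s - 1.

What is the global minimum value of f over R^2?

f(s,t) separates as P(s) + Q(t) − 1, so its minimum is min P + min Q − 1.
P'(s) = 4s + 16 vanishes at s ∈ {-4}; Q'(t) = 4t(t - 4)(t - 2) vanishes at t ∈ {0, 2, 4}.
Local minima of P (where P''>0): P(-4)=-32. Local minima of Q: Q(0)=0, Q(4)=0.
So the global minimum of f is P(-4) + Q(0) − 1 = -32 + 0 − 1 = -33, attained at (-4, 0).

-33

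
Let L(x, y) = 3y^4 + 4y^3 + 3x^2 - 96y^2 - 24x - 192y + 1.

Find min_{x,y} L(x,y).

-1327

L(x,y) separates as P(x) + Q(y) + 1, so its minimum is min P + min Q + 1.
P'(x) = 6x - 24 vanishes at x ∈ {4}; Q'(y) = 12(y - 4)(y + 1)(y + 4) vanishes at y ∈ {-4, -1, 4}.
Local minima of P (where P''>0): P(4)=-48. Local minima of Q: Q(-4)=-256, Q(4)=-1280.
So the global minimum of L is P(4) + Q(4) + 1 = -48 − 1280 + 1 = -1327, attained at (4, 4).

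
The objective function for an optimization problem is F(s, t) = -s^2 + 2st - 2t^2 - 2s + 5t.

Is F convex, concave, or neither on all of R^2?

F is quadratic, so its Hessian is the constant matrix H = [[-2, 2], [2, -4]].
det(H) = 4, tr(H) = -6.
det(H) > 0 and tr(H) < 0, so H is negative definite everywhere: concave.

concave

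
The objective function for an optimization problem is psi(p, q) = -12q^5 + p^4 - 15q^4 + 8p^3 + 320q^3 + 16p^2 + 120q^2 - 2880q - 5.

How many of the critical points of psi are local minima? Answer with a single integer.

psi separates as a function of p plus a function of q, so ∇psi=0 decouples.
∂psi/∂p = 4p(p + 2)(p + 4) = 0 at p ∈ {-4, -2, 0}; ∂psi/∂q = -60(q - 3)(q - 2)(q + 2)(q + 4) = 0 at q ∈ {-4, -2, 2, 3}.
The Hessian is diagonal: diag(psi_pp, psi_qq). Second derivatives: psi_pp(-4)=32, psi_pp(-2)=-16, psi_pp(0)=32; psi_qq(-4)=5040, psi_qq(-2)=-2400, psi_qq(2)=1440, psi_qq(3)=-2100.
Local minima occur where both diagonal entries positive: (-4, -4), (-4, 2), (0, -4), (0, 2). Count: 4.

4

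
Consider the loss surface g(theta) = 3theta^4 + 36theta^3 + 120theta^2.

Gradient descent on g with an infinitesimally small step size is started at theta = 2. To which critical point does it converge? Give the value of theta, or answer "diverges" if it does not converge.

g'(theta) = 12theta(theta + 4)(theta + 5), so g'(2) = 1008.
Gradient descent moves in the -g' direction, i.e. theta is decreasing.
The nearest critical point in that direction is theta = 0, where g'' = 240 > 0 (a local minimum). The iterate converges there.

0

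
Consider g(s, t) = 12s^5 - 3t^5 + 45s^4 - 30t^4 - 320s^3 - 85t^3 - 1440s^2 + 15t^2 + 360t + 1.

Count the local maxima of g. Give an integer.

g separates as a function of s plus a function of t, so ∇g=0 decouples.
∂g/∂s = 60s(s - 4)(s + 3)(s + 4) = 0 at s ∈ {-4, -3, 0, 4}; ∂g/∂t = -15(t - 1)(t + 2)(t + 3)(t + 4) = 0 at t ∈ {-4, -3, -2, 1}.
The Hessian is diagonal: diag(g_ss, g_tt). Second derivatives: g_ss(-4)=-1920, g_ss(-3)=1260, g_ss(0)=-2880, g_ss(4)=13440; g_tt(-4)=150, g_tt(-3)=-60, g_tt(-2)=90, g_tt(1)=-900.
Local maxima occur where both diagonal entries negative: (-4, -3), (-4, 1), (0, -3), (0, 1). Count: 4.

4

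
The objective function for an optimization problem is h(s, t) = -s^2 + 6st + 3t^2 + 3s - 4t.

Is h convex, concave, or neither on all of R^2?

neither

h is quadratic, so its Hessian is the constant matrix H = [[-2, 6], [6, 6]].
det(H) = -48, tr(H) = 4.
det(H) < 0, so H is indefinite: neither convex nor concave.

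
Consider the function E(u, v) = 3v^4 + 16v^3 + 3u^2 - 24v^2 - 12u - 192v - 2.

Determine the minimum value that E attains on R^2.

-318

E(u,v) separates as P(u) + Q(v) − 2, so its minimum is min P + min Q − 2.
P'(u) = 6u - 12 vanishes at u ∈ {2}; Q'(v) = 12(v - 2)(v + 2)(v + 4) vanishes at v ∈ {-4, -2, 2}.
Local minima of P (where P''>0): P(2)=-12. Local minima of Q: Q(-4)=128, Q(2)=-304.
So the global minimum of E is P(2) + Q(2) − 2 = -12 − 304 − 2 = -318, attained at (2, 2).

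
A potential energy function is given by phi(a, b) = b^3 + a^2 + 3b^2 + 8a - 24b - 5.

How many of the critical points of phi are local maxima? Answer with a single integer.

phi separates as a function of a plus a function of b, so ∇phi=0 decouples.
∂phi/∂a = 2(a + 4) = 0 at a ∈ {-4}; ∂phi/∂b = 3(b - 2)(b + 4) = 0 at b ∈ {-4, 2}.
The Hessian is diagonal: diag(phi_aa, phi_bb). Second derivatives: phi_aa(-4)=2; phi_bb(-4)=-18, phi_bb(2)=18.
Local maxima occur where both diagonal entries negative: none. Count: 0.

0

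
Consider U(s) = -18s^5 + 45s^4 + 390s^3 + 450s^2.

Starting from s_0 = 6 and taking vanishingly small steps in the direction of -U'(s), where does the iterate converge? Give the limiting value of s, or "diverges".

diverges

U'(s) = -90s(s - 5)(s + 1)(s + 2), so U'(6) = -30240.
Gradient descent moves in the -U' direction, i.e. s is increasing.
There is no critical point above s=6, and U' keeps the same sign, so the iterate runs off to +∞.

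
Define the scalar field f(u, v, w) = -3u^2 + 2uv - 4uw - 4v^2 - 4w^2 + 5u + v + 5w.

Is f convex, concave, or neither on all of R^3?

concave

f is quadratic, so its Hessian is the constant matrix H = [[-6, 2, -4], [2, -8, 0], [-4, 0, -8]].
Leading principal minors: -6, 44, -224.
Signs alternate −, +, − ⇒ H ≺ 0 ⇒ concave.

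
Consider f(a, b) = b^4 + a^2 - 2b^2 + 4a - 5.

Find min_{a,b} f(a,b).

-10

f(a,b) separates as P(a) + Q(b) − 5, so its minimum is min P + min Q − 5.
P'(a) = 2a + 4 vanishes at a ∈ {-2}; Q'(b) = 4b(b - 1)(b + 1) vanishes at b ∈ {-1, 0, 1}.
Local minima of P (where P''>0): P(-2)=-4. Local minima of Q: Q(-1)=-1, Q(1)=-1.
So the global minimum of f is P(-2) + Q(-1) − 5 = -4 − 1 − 5 = -10, attained at (-2, -1).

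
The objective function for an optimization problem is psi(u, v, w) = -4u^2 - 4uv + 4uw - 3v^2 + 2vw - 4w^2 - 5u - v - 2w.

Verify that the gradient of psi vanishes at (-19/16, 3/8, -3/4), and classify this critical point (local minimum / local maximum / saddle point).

∇psi = (-8u - 4v + 4w - 5, -4u - 6v + 2w - 1, 4u + 2v - 8w - 2); substituting (-19/16, 3/8, -3/4) gives ∇psi = (0, 0, 0), so (-19/16, 3/8, -3/4) is indeed a critical point.
The Hessian is constant: H = [[-8, -4, 4], [-4, -6, 2], [4, 2, -8]].
Leading principal minors: Δ₁ = -8, Δ₂ = 32, Δ₃ = -192.
The minors alternate sign starting negative (−, +, −), so H is negative definite: a local maximum.

local maximum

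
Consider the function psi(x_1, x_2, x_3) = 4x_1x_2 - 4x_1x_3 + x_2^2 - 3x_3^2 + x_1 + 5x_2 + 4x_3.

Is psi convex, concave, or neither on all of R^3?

psi is quadratic, so its Hessian is the constant matrix H = [[0, 4, -4], [4, 2, 0], [-4, 0, -6]].
Leading principal minors: 0, -16, 64.
Neither pattern holds ⇒ H is indefinite ⇒ neither convex nor concave.

neither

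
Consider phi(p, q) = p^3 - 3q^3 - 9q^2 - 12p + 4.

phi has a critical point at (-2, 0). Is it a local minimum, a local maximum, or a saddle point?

local maximum

The mixed partial ∂²phi/∂p∂q is 0, so the Hessian at any point is diag(phi_pp, phi_qq) = diag(6p, -18(q + 1)).
At (-2, 0): H = diag(-12, -18).
Both eigenvalues are negative, so H is negative definite: a local maximum.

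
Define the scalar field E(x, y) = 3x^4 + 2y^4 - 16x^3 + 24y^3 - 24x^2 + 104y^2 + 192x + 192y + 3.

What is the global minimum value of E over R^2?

-429

E(x,y) separates as P(x) + Q(y) + 3, so its minimum is min P + min Q + 3.
P'(x) = 12(x - 4)(x - 2)(x + 2) vanishes at x ∈ {-2, 2, 4}; Q'(y) = 8(y + 2)(y + 3)(y + 4) vanishes at y ∈ {-4, -3, -2}.
Local minima of P (where P''>0): P(-2)=-304, P(4)=128. Local minima of Q: Q(-4)=-128, Q(-2)=-128.
So the global minimum of E is P(-2) + Q(-4) + 3 = -304 − 128 + 3 = -429, attained at (-2, -4).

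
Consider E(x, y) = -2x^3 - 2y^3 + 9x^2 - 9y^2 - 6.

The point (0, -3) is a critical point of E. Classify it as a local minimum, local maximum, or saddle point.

The mixed partial ∂²E/∂x∂y is 0, so the Hessian at any point is diag(E_xx, E_yy) = diag(6(-2x + 3), -6(2y + 3)).
At (0, -3): H = diag(18, 18).
Both eigenvalues are positive, so H is positive definite: a local minimum.

local minimum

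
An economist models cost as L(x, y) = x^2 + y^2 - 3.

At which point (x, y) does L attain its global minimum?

L(x,y) separates as P(x) + Q(y) − 3, so its minimum is min P + min Q − 3.
P'(x) = 2x vanishes at x ∈ {0}; Q'(y) = 2y vanishes at y ∈ {0}.
Local minima of P (where P''>0): P(0)=0. Local minima of Q: Q(0)=0.
So the global minimum of L is P(0) + Q(0) − 3 = 0 + 0 − 3 = -3, attained at (0, 0).

(0, 0)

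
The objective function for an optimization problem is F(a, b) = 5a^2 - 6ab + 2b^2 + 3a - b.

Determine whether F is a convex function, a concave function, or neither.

F is quadratic, so its Hessian is the constant matrix H = [[10, -6], [-6, 4]].
det(H) = 4, tr(H) = 14.
det(H) > 0 and tr(H) > 0, so H is positive definite everywhere: convex.

convex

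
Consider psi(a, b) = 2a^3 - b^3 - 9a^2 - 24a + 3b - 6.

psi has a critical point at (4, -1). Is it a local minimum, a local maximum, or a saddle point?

The mixed partial ∂²psi/∂a∂b is 0, so the Hessian at any point is diag(psi_aa, psi_bb) = diag(6(2a - 3), -6b).
At (4, -1): H = diag(30, 6).
Both eigenvalues are positive, so H is positive definite: a local minimum.

local minimum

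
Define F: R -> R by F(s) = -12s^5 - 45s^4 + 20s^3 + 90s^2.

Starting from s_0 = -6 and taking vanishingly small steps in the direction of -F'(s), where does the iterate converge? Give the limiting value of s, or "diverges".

-3

F'(s) = -60s(s - 1)(s + 1)(s + 3), so F'(-6) = -37800.
Gradient descent moves in the -F' direction, i.e. s is increasing.
The nearest critical point in that direction is s = -3, where F'' = 1440 > 0 (a local minimum). The iterate converges there.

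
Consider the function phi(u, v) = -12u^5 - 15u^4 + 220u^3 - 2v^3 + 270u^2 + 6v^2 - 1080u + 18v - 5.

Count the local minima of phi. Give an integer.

phi separates as a function of u plus a function of v, so ∇phi=0 decouples.
∂phi/∂u = -60(u - 3)(u - 1)(u + 2)(u + 3) = 0 at u ∈ {-3, -2, 1, 3}; ∂phi/∂v = -6(v - 3)(v + 1) = 0 at v ∈ {-1, 3}.
The Hessian is diagonal: diag(phi_uu, phi_vv). Second derivatives: phi_uu(-3)=1440, phi_uu(-2)=-900, phi_uu(1)=1440, phi_uu(3)=-3600; phi_vv(-1)=24, phi_vv(3)=-24.
Local minima occur where both diagonal entries positive: (-3, -1), (1, -1). Count: 2.

2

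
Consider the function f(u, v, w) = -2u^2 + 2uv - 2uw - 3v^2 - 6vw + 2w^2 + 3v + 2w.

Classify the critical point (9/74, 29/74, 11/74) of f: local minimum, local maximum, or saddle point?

The Hessian is constant: H = [[-4, 2, -2], [2, -6, -6], [-2, -6, 4]].
Leading principal minors: Δ₁ = -4, Δ₂ = 20, Δ₃ = 296.
The minors fit neither the all-positive nor the alternating-sign pattern, so H is indefinite: a saddle point.

saddle point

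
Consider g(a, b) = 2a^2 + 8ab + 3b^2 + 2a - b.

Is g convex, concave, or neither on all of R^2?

g is quadratic, so its Hessian is the constant matrix H = [[4, 8], [8, 6]].
det(H) = -40, tr(H) = 10.
det(H) < 0, so H is indefinite: neither convex nor concave.

neither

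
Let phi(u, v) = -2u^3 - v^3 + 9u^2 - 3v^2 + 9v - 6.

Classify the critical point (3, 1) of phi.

The mixed partial ∂²phi/∂u∂v is 0, so the Hessian at any point is diag(phi_uu, phi_vv) = diag(6(-2u + 3), -6(v + 1)).
At (3, 1): H = diag(-18, -12).
Both eigenvalues are negative, so H is negative definite: a local maximum.

local maximum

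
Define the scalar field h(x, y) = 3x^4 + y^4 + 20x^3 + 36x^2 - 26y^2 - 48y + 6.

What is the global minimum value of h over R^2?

-346

h(x,y) separates as P(x) + Q(y) + 6, so its minimum is min P + min Q + 6.
P'(x) = 12x(x + 2)(x + 3) vanishes at x ∈ {-3, -2, 0}; Q'(y) = 4(y - 4)(y + 1)(y + 3) vanishes at y ∈ {-3, -1, 4}.
Local minima of P (where P''>0): P(-3)=27, P(0)=0. Local minima of Q: Q(-3)=-9, Q(4)=-352.
So the global minimum of h is P(0) + Q(4) + 6 = 0 − 352 + 6 = -346, attained at (0, 4).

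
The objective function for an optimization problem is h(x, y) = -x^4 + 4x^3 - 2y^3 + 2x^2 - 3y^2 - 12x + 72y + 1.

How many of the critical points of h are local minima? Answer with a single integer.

1

h separates as a function of x plus a function of y, so ∇h=0 decouples.
∂h/∂x = -4(x - 3)(x - 1)(x + 1) = 0 at x ∈ {-1, 1, 3}; ∂h/∂y = -6(y - 3)(y + 4) = 0 at y ∈ {-4, 3}.
The Hessian is diagonal: diag(h_xx, h_yy). Second derivatives: h_xx(-1)=-32, h_xx(1)=16, h_xx(3)=-32; h_yy(-4)=42, h_yy(3)=-42.
Local minima occur where both diagonal entries positive: (1, -4). Count: 1.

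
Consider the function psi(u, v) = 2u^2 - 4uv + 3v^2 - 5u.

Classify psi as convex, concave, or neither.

convex

psi is quadratic, so its Hessian is the constant matrix H = [[4, -4], [-4, 6]].
det(H) = 8, tr(H) = 10.
det(H) > 0 and tr(H) > 0, so H is positive definite everywhere: convex.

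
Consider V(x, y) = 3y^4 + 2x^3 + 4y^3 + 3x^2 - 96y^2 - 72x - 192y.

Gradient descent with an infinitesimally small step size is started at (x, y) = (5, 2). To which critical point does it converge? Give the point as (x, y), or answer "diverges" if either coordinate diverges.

(3, 4)

V is separable, so gradient descent decouples: x follows -∂V/∂x, y follows -∂V/∂y.
∂V/∂x = 6(x - 3)(x + 4); at x=5 this is 108, so x decreases.
∂V/∂y = 12(y - 4)(y + 1)(y + 4); at y=2 this is -432, so y increases.
x converges to its nearest critical value 3 (a local min of the x-part); y converges to 4. The iterate converges to (3, 4).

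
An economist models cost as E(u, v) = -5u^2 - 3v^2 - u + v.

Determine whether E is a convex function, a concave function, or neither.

concave

E is quadratic, so its Hessian is the constant matrix H = [[-10, 0], [0, -6]].
det(H) = 60, tr(H) = -16.
det(H) > 0 and tr(H) < 0, so H is negative definite everywhere: concave.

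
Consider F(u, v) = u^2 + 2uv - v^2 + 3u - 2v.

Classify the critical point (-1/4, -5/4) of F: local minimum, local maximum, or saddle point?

The Hessian of F is constant: H = [[2, 2], [2, -2]].
det(H) = 2·(-2) − 2² = -8.
Since det(H) < 0, H is indefinite and the critical point is a saddle point.

saddle point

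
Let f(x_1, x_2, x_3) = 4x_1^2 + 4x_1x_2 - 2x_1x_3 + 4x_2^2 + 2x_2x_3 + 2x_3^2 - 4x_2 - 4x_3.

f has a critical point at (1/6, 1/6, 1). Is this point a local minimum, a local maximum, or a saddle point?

local minimum

The Hessian is constant: H = [[8, 4, -2], [4, 8, 2], [-2, 2, 4]].
Leading principal minors: Δ₁ = 8, Δ₂ = 48, Δ₃ = 96.
All leading minors are positive, so H is positive definite: a local minimum.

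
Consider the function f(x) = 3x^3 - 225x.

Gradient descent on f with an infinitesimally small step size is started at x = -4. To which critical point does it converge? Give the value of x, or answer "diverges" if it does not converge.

f'(x) = 9(x - 5)(x + 5), so f'(-4) = -81.
Gradient descent moves in the -f' direction, i.e. x is increasing.
The nearest critical point in that direction is x = 5, where f'' = 90 > 0 (a local minimum). The iterate converges there.

5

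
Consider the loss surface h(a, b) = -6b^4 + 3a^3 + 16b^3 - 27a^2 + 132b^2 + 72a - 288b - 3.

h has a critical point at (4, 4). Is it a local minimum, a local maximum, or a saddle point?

saddle point

The mixed partial ∂²h/∂a∂b is 0, so the Hessian at any point is diag(h_aa, h_bb) = diag(18(a - 3), 24(-3b^2 + 4b + 11)).
At (4, 4): H = diag(18, -504).
The eigenvalues have opposite signs, so H is indefinite: a saddle point.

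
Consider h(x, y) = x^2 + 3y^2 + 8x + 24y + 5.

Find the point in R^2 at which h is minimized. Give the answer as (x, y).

(-4, -4)

h(x,y) separates as P(x) + Q(y) + 5, so its minimum is min P + min Q + 5.
P'(x) = 2x + 8 vanishes at x ∈ {-4}; Q'(y) = 6y + 24 vanishes at y ∈ {-4}.
Local minima of P (where P''>0): P(-4)=-16. Local minima of Q: Q(-4)=-48.
So the global minimum of h is P(-4) + Q(-4) + 5 = -16 − 48 + 5 = -59, attained at (-4, -4).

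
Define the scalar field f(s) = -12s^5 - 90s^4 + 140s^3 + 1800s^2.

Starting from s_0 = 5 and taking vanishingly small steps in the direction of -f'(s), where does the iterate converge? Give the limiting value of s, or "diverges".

f'(s) = -60s(s - 3)(s + 4)(s + 5), so f'(5) = -54000.
Gradient descent moves in the -f' direction, i.e. s is increasing.
There is no critical point above s=5, and f' keeps the same sign, so the iterate runs off to +∞.

diverges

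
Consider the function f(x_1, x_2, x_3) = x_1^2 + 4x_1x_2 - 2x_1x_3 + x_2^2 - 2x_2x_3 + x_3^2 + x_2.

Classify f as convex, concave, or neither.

neither

f is quadratic, so its Hessian is the constant matrix H = [[2, 4, -2], [4, 2, -2], [-2, -2, 2]].
Leading principal minors: 2, -12, -8.
Neither pattern holds ⇒ H is indefinite ⇒ neither convex nor concave.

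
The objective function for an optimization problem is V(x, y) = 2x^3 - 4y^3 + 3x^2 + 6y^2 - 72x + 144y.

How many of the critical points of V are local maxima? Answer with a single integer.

1

V separates as a function of x plus a function of y, so ∇V=0 decouples.
∂V/∂x = 6(x - 3)(x + 4) = 0 at x ∈ {-4, 3}; ∂V/∂y = -12(y - 4)(y + 3) = 0 at y ∈ {-3, 4}.
The Hessian is diagonal: diag(V_xx, V_yy). Second derivatives: V_xx(-4)=-42, V_xx(3)=42; V_yy(-3)=84, V_yy(4)=-84.
Local maxima occur where both diagonal entries negative: (-4, 4). Count: 1.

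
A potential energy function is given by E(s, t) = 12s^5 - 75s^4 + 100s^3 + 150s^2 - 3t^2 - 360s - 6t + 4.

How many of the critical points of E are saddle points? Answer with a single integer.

E separates as a function of s plus a function of t, so ∇E=0 decouples.
∂E/∂s = 60(s - 3)(s - 2)(s - 1)(s + 1) = 0 at s ∈ {-1, 1, 2, 3}; ∂E/∂t = -6(t + 1) = 0 at t ∈ {-1}.
The Hessian is diagonal: diag(E_ss, E_tt). Second derivatives: E_ss(-1)=-1440, E_ss(1)=240, E_ss(2)=-180, E_ss(3)=480; E_tt(-1)=-6.
Saddle points occur where the two diagonal entries have opposite signs: (1, -1), (3, -1). Count: 2.

2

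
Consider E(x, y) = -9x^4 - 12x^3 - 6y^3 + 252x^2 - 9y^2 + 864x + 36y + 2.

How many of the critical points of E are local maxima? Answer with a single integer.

2

E separates as a function of x plus a function of y, so ∇E=0 decouples.
∂E/∂x = -36(x - 4)(x + 2)(x + 3) = 0 at x ∈ {-3, -2, 4}; ∂E/∂y = -18(y - 1)(y + 2) = 0 at y ∈ {-2, 1}.
The Hessian is diagonal: diag(E_xx, E_yy). Second derivatives: E_xx(-3)=-252, E_xx(-2)=216, E_xx(4)=-1512; E_yy(-2)=54, E_yy(1)=-54.
Local maxima occur where both diagonal entries negative: (-3, 1), (4, 1). Count: 2.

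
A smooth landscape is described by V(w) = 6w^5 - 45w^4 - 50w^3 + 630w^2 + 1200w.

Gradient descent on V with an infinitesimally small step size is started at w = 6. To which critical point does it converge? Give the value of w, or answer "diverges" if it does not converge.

5

V'(w) = 30(w - 5)(w - 4)(w + 1)(w + 2), so V'(6) = 3360.
Gradient descent moves in the -V' direction, i.e. w is decreasing.
The nearest critical point in that direction is w = 5, where V'' = 1260 > 0 (a local minimum). The iterate converges there.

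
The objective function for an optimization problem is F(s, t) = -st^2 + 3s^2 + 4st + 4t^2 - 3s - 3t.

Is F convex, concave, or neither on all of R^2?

neither

The term -st^2 is cubic, so the Hessian is not constant.
∂²F/∂t² = -2s + 8, which takes both signs as s varies (negative for sufficiently large s). A diagonal entry of the Hessian changing sign means the Hessian is neither positive- nor negative-semidefinite on all of R^2.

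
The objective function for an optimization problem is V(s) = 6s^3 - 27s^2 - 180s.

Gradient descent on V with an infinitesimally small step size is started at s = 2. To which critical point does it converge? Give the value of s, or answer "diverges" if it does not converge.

5

V'(s) = 18(s - 5)(s + 2), so V'(2) = -216.
Gradient descent moves in the -V' direction, i.e. s is increasing.
The nearest critical point in that direction is s = 5, where V'' = 126 > 0 (a local minimum). The iterate converges there.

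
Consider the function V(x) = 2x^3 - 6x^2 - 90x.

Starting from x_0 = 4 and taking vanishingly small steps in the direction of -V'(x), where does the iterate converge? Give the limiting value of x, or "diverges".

5

V'(x) = 6(x - 5)(x + 3), so V'(4) = -42.
Gradient descent moves in the -V' direction, i.e. x is increasing.
The nearest critical point in that direction is x = 5, where V'' = 48 > 0 (a local minimum). The iterate converges there.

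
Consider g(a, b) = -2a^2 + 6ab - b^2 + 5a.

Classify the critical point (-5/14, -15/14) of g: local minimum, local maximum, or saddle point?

saddle point

The Hessian of g is constant: H = [[-4, 6], [6, -2]].
det(H) = (-4)·(-2) − 6² = -28.
Since det(H) < 0, H is indefinite and the critical point is a saddle point.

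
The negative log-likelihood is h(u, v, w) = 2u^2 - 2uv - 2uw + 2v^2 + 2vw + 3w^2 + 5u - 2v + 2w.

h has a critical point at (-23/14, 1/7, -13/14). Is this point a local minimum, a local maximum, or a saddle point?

local minimum

The Hessian is constant: H = [[4, -2, -2], [-2, 4, 2], [-2, 2, 6]].
Leading principal minors: Δ₁ = 4, Δ₂ = 12, Δ₃ = 56.
All leading minors are positive, so H is positive definite: a local minimum.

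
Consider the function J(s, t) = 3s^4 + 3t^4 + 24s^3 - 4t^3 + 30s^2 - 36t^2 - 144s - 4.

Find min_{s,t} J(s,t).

J(s,t) separates as P(s) + Q(t) − 4, so its minimum is min P + min Q − 4.
P'(s) = 12(s - 1)(s + 3)(s + 4) vanishes at s ∈ {-4, -3, 1}; Q'(t) = 12t(t - 3)(t + 2) vanishes at t ∈ {-2, 0, 3}.
Local minima of P (where P''>0): P(-4)=288, P(1)=-87. Local minima of Q: Q(-2)=-64, Q(3)=-189.
So the global minimum of J is P(1) + Q(3) − 4 = -87 − 189 − 4 = -280, attained at (1, 3).

-280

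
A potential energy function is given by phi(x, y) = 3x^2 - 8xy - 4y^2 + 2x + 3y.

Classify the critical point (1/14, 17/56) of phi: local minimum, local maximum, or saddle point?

saddle point

The Hessian of phi is constant: H = [[6, -8], [-8, -8]].
det(H) = 6·(-8) − (-8)² = -112.
Since det(H) < 0, H is indefinite and the critical point is a saddle point.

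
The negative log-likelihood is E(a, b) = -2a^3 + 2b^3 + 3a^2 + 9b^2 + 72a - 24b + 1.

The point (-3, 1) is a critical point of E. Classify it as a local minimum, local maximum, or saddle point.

local minimum

The mixed partial ∂²E/∂a∂b is 0, so the Hessian at any point is diag(E_aa, E_bb) = diag(6(-2a + 1), 6(2b + 3)).
At (-3, 1): H = diag(42, 30).
Both eigenvalues are positive, so H is positive definite: a local minimum.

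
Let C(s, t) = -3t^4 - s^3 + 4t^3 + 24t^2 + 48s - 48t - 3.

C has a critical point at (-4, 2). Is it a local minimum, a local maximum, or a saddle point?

saddle point

The mixed partial ∂²C/∂s∂t is 0, so the Hessian at any point is diag(C_ss, C_tt) = diag(-6s, 12(-3t^2 + 2t + 4)).
At (-4, 2): H = diag(24, -48).
The eigenvalues have opposite signs, so H is indefinite: a saddle point.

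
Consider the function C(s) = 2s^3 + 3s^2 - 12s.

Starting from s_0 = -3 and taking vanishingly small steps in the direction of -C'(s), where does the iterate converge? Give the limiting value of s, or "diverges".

diverges

C'(s) = 6(s - 1)(s + 2), so C'(-3) = 24.
Gradient descent moves in the -C' direction, i.e. s is decreasing.
There is no critical point below s=-3, and C' keeps the same sign, so the iterate runs off to −∞.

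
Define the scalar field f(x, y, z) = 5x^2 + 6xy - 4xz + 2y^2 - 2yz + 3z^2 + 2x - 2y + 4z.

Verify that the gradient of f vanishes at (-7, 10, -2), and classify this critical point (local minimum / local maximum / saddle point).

∇f = (10x + 6y - 4z + 2, 6x + 4y - 2z - 2, -4x - 2y + 6z + 4); substituting (-7, 10, -2) gives ∇f = (0, 0, 0), so (-7, 10, -2) is indeed a critical point.
The Hessian is constant: H = [[10, 6, -4], [6, 4, -2], [-4, -2, 6]].
Leading principal minors: Δ₁ = 10, Δ₂ = 4, Δ₃ = 16.
All leading minors are positive, so H is positive definite: a local minimum.

local minimum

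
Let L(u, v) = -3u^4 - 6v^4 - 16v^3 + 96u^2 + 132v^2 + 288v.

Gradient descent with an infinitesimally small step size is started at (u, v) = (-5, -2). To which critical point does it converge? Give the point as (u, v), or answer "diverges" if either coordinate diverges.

L is separable, so gradient descent decouples: u follows -∂L/∂u, v follows -∂L/∂v.
∂L/∂u = -12u(u - 4)(u + 4); at u=-5 this is 540, so u decreases.
∂L/∂v = -24(v - 3)(v + 1)(v + 4); at v=-2 this is -240, so v increases.
The u-coordinate has no critical point in that direction and runs off to infinity.

diverges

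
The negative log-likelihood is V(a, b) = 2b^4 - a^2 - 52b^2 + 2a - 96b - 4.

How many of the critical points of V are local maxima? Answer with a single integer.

V separates as a function of a plus a function of b, so ∇V=0 decouples.
∂V/∂a = -2(a - 1) = 0 at a ∈ {1}; ∂V/∂b = 8(b - 4)(b + 1)(b + 3) = 0 at b ∈ {-3, -1, 4}.
The Hessian is diagonal: diag(V_aa, V_bb). Second derivatives: V_aa(1)=-2; V_bb(-3)=112, V_bb(-1)=-80, V_bb(4)=280.
Local maxima occur where both diagonal entries negative: (1, -1). Count: 1.

1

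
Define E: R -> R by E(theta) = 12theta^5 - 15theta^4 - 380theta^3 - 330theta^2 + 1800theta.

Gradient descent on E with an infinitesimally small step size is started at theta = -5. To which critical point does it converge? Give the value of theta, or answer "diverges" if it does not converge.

diverges

E'(theta) = 60(theta - 5)(theta - 1)(theta + 2)(theta + 3), so E'(-5) = 21600.
Gradient descent moves in the -E' direction, i.e. theta is decreasing.
There is no critical point below theta=-5, and E' keeps the same sign, so the iterate runs off to −∞.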